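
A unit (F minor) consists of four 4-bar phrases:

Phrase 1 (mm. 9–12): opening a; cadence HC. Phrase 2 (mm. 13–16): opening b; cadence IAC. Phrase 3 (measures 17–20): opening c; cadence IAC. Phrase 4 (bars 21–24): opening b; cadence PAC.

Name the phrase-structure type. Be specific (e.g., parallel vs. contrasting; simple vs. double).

Four phrases in two halves: the first half (mm. 9-16) ends with an imperfect authentic cadence, the second (bars 17-24) with a perfect authentic cadence — a large antecedent–consequent pair, i.e. a double period.
Phrase 3 begins with different material from phrase 1, making it contrasting.

contrasting double period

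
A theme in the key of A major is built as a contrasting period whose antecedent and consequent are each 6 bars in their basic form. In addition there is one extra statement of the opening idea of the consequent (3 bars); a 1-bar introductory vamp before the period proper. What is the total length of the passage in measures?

16 measures

Basic contrasting period: 6 + 6 = 12 bars.
12 (basic form) + 3 (extra statement) + 1 (introduction) = 16.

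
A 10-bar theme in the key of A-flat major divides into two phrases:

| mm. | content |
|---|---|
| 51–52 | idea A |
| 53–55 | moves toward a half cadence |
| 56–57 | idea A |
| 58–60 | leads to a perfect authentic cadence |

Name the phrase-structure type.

parallel period

Phrase 1 ends with a half cadence (weaker) and phrase 2 with a perfect authentic cadence (stronger): antecedent + consequent = a period.
The two phrases open with the same material (A / A), so the period is parallel.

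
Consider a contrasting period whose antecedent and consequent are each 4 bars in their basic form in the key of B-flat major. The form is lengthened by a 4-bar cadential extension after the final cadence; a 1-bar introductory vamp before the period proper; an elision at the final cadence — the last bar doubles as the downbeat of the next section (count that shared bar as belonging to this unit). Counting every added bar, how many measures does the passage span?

13 measures

Basic contrasting period: 4 + 4 = 8 bars.
8 (basic form) + 4 (cadential extension) + 1 (introduction) = 13.
The elision shares a bar with the next section but does not change this unit's count.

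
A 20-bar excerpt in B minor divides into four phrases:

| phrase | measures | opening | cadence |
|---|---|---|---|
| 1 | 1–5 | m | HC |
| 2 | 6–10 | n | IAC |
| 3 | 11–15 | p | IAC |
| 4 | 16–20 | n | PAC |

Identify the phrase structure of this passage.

contrasting double period

Four phrases in two halves: the first half (measures 1-10) ends with an imperfect authentic cadence, the second (bars 11–20) with a perfect authentic cadence — a large antecedent–consequent pair, i.e. a double period.
Phrase 3 begins with different material from phrase 1, making it contrasting.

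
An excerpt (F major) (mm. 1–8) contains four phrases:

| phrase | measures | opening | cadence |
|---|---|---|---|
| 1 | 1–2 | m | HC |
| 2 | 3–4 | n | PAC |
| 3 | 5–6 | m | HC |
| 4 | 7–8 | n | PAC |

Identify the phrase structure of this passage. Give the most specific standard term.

The cadence pattern HC–PAC–HC–PAC is weak–strong twice, and phrases 3–4 restate phrases 1–2: a period heard twice, not a double period (which would end weakly at phrase 2).

repeated period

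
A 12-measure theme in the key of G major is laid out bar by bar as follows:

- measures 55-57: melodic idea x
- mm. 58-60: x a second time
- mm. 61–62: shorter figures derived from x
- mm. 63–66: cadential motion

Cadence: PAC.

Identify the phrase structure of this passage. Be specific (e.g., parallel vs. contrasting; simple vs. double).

sentence

Basic idea (mm. 55–57) + its repetition (bars 58–60) form the presentation; fragmentation and cadence (bars 61–66) form the continuation — the 12-bar whole is a sentence.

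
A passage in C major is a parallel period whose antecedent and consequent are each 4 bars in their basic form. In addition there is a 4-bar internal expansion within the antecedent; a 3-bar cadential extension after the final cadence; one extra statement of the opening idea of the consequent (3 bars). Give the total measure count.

18 measures

Basic parallel period: 4 + 4 = 8 bars.
8 (basic form) + 4 (internal expansion) + 3 (cadential extension) + 3 (extra statement) = 18.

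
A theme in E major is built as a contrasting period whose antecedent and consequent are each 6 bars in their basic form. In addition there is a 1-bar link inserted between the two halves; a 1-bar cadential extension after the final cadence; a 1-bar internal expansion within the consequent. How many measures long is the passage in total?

15 measures

Basic contrasting period: 6 + 6 = 12 bars.
12 (basic form) + 1 (link) + 1 (cadential extension) + 1 (internal expansion) = 15.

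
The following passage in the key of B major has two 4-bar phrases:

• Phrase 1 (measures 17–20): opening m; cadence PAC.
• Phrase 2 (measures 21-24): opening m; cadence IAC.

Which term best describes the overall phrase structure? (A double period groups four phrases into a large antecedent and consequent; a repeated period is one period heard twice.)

The second phrase closes with an imperfect authentic cadence, which is not stronger than the first phrase's perfect authentic cadence; without a weak→strong cadential pair there is no antecedent–consequent relationship, so this is a phrase group rather than a period.

phrase group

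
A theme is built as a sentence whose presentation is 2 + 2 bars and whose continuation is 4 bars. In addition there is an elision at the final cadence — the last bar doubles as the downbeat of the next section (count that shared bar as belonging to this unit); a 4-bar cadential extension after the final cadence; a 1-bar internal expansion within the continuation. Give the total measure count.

Basic sentence: 2 + 2 + 4 = 8 bars.
8 (basic form) + 4 (cadential extension) + 1 (internal expansion) = 13.
The elision shares a bar with the next section but does not change this unit's count.

13 measures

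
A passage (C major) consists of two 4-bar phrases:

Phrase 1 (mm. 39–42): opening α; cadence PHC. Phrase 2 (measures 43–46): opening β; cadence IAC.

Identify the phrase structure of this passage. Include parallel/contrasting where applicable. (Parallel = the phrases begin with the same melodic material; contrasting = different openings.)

contrasting period

Phrase 1 ends with a Phrygian half cadence (weaker) and phrase 2 with an imperfect authentic cadence (stronger): antecedent + consequent = a period.
The two phrases open with different material (α / β), so the period is contrasting.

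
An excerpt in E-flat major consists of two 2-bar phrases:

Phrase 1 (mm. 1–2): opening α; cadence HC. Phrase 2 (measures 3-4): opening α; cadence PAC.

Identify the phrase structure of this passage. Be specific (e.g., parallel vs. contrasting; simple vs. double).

Phrase 1 ends with a half cadence (weaker) and phrase 2 with a perfect authentic cadence (stronger): antecedent + consequent = a period.
The two phrases open with the same material (α / α), so the period is parallel.

parallel period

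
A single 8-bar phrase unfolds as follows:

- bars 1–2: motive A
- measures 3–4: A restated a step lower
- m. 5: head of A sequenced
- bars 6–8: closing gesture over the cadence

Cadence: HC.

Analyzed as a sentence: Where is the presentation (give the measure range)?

measures 1–4

The presentation of a sentence is the basic idea (mm. 1-2) plus its repetition (mm. 3-4); the presentation is therefore bars 1–4.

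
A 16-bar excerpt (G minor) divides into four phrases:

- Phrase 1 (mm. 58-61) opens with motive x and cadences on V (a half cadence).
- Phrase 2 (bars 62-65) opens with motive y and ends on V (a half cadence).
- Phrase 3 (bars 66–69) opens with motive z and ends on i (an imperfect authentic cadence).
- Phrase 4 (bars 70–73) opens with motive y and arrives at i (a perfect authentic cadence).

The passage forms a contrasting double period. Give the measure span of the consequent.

measures 66–73

In a double period the first pair of phrases (ending half cadence) is the large antecedent and the second pair (ending perfect authentic cadence) is the large consequent; the consequent is measures 66–73.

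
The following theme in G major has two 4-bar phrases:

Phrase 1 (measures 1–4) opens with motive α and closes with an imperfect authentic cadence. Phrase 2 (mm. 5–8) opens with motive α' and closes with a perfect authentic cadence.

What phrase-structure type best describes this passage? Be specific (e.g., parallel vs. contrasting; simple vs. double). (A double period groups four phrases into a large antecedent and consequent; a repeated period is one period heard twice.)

Phrase 1 ends with an imperfect authentic cadence (weaker) and phrase 2 with a perfect authentic cadence (stronger): antecedent + consequent = a period.
The two phrases open with the same material (α / α'), so the period is parallel.

parallel period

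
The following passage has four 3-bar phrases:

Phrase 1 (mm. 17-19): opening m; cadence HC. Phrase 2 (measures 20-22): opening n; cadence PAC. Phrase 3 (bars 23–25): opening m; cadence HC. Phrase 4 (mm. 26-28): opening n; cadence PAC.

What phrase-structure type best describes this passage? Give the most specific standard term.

repeated period

The cadence pattern HC–PAC–HC–PAC is weak–strong twice, and phrases 3–4 restate phrases 1–2: a period heard twice, not a double period (which would end weakly at phrase 2).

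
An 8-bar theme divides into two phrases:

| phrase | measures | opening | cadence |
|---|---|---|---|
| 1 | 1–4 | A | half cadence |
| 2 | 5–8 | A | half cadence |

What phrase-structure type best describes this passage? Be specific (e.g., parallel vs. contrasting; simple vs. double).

repeated phrase

Both phrases have the same opening (A) and the same cadence (half cadence): the second is a restatement, not a consequent, so this is a repeated phrase rather than a period.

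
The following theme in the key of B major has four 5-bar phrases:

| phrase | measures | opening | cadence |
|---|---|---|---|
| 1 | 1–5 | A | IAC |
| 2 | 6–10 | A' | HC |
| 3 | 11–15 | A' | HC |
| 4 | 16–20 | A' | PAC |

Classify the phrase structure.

parallel double period

Four phrases in two halves: the first half (mm. 1–10) ends with a half cadence, the second (mm. 11–20) with a perfect authentic cadence — a large antecedent–consequent pair, i.e. a double period.
Phrase 3 begins with the same material as phrase 1, making it parallel.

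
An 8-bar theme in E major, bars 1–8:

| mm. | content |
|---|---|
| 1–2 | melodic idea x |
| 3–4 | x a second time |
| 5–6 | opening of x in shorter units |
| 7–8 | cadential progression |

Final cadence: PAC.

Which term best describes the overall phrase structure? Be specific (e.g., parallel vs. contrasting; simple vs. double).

Basic idea (bars 1–2) + its repetition (mm. 3–4) form the presentation; fragmentation and cadence (mm. 5–8) form the continuation — the 8-bar whole is a sentence.

sentence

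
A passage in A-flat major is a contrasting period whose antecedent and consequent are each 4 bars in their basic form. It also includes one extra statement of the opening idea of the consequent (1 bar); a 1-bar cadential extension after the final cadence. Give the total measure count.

10 measures

Basic contrasting period: 4 + 4 = 8 bars.
8 (basic form) + 1 (extra statement) + 1 (cadential extension) = 10.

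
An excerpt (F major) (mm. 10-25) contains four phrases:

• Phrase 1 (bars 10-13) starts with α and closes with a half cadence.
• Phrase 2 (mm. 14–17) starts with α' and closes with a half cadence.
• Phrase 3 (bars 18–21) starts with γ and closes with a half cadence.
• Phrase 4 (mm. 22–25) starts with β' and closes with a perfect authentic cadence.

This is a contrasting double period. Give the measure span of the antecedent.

In a double period the first pair of phrases (ending half cadence) is the large antecedent and the second pair (ending perfect authentic cadence) is the large consequent; the antecedent is measures 10–17.

measures 10–17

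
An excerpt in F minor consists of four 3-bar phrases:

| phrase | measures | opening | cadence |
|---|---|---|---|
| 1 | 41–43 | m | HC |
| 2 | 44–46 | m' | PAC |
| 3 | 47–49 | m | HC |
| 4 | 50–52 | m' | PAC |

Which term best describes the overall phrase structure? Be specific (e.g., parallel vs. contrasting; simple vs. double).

repeated period

The cadence pattern HC–PAC–HC–PAC is weak–strong twice, and phrases 3–4 restate phrases 1–2: a period heard twice, not a double period (which would end weakly at phrase 2).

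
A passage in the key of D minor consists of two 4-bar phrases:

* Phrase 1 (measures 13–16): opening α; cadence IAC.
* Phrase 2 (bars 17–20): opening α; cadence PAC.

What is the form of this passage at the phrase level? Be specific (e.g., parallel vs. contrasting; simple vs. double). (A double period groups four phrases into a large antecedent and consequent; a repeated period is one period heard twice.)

Phrase 1 ends with an imperfect authentic cadence (weaker) and phrase 2 with a perfect authentic cadence (stronger): antecedent + consequent = a period.
The two phrases open with the same material (α / α), so the period is parallel.

parallel period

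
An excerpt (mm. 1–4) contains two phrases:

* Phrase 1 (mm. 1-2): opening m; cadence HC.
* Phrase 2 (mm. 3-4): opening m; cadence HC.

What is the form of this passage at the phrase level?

Both phrases have the same opening (m) and the same cadence (half cadence): the second is a restatement, not a consequent, so this is a repeated phrase rather than a period.

repeated phrase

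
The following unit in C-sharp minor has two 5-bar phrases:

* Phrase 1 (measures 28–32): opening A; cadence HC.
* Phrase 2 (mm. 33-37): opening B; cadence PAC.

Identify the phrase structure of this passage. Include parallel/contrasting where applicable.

Phrase 1 ends with a half cadence (weaker) and phrase 2 with a perfect authentic cadence (stronger): antecedent + consequent = a period.
The two phrases open with different material (A / B), so the period is contrasting.

contrasting period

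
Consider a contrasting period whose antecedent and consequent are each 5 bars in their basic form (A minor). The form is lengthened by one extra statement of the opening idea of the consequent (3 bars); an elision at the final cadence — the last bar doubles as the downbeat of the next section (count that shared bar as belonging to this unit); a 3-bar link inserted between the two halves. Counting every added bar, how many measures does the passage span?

16 measures

Basic contrasting period: 5 + 5 = 10 bars.
10 (basic form) + 3 (extra statement) + 3 (link) = 16.
The elision shares a bar with the next section but does not change this unit's count.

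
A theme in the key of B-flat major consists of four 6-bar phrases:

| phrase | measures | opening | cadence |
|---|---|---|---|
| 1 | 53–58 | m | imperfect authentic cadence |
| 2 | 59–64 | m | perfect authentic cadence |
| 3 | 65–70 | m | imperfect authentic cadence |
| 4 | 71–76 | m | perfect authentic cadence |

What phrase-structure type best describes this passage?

The cadence pattern IAC–PAC–IAC–PAC is weak–strong twice, and phrases 3–4 restate phrases 1–2: a period heard twice, not a double period (which would end weakly at phrase 2).

repeated period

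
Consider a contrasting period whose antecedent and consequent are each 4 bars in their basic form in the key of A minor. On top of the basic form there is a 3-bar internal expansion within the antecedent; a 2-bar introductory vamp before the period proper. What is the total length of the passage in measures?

13 measures

Basic contrasting period: 4 + 4 = 8 bars.
8 (basic form) + 3 (internal expansion) + 2 (introduction) = 13.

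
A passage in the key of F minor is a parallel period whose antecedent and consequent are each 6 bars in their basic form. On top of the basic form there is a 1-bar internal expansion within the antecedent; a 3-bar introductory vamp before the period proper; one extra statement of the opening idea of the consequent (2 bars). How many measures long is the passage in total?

18 measures

Basic parallel period: 6 + 6 = 12 bars.
12 (basic form) + 1 (internal expansion) + 3 (introduction) + 2 (extra statement) = 18.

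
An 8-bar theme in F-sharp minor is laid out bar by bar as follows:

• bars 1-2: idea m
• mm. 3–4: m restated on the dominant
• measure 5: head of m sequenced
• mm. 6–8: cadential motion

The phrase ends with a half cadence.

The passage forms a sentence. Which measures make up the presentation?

The presentation of a sentence is the basic idea (bars 1-2) plus its repetition (mm. 3-4); the presentation is therefore mm. 1–4.

measures 1–4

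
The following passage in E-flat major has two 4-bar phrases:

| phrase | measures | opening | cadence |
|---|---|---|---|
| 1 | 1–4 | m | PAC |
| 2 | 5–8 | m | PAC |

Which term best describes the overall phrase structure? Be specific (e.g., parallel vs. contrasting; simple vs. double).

Both phrases have the same opening (m) and the same cadence (perfect authentic cadence): the second is a restatement, not a consequent, so this is a repeated phrase rather than a period.

repeated phrase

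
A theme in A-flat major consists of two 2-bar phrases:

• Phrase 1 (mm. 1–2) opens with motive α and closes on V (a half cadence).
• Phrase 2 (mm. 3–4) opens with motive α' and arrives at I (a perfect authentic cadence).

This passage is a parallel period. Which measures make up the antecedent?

The antecedent is the phrase ending with the weaker cadence (half cadence, phrase 1) and the consequent the one ending more conclusively (perfect authentic cadence, phrase 2); the antecedent is mm. 1–2.

measures 1–2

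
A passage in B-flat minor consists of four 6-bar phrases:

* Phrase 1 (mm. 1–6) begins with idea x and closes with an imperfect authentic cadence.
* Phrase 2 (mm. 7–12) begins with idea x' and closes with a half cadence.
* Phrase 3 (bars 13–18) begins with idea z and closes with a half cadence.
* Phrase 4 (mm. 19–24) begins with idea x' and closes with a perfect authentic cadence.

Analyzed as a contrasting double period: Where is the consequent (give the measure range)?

In a double period the four phrases pair into a large antecedent (phrases 1–2, ending half cadence) and a large consequent (phrases 3–4, ending perfect authentic cadence). The consequent spans measures 13–24.

measures 13–24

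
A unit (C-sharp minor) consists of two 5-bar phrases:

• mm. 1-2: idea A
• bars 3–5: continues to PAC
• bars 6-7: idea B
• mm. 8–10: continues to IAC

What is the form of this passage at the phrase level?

phrase group

The second phrase closes with an imperfect authentic cadence, which is not stronger than the first phrase's perfect authentic cadence; without a weak→strong cadential pair there is no antecedent–consequent relationship, so this is a phrase group rather than a period.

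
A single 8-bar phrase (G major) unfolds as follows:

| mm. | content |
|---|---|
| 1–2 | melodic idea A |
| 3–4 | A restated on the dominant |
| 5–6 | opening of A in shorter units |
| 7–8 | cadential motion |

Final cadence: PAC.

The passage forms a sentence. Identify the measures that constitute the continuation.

After the presentation (mm. 1–4), the continuation covers the fragmentation through the cadence: mm. 5–8.

measures 5–8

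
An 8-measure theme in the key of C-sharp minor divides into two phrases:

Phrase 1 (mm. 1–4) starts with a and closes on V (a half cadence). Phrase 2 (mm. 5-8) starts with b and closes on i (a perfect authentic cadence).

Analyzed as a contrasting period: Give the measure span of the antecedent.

The antecedent is the phrase ending with the weaker cadence (half cadence, phrase 1) and the consequent the one ending more conclusively (perfect authentic cadence, phrase 2); the antecedent is bars 1–4.

measures 1–4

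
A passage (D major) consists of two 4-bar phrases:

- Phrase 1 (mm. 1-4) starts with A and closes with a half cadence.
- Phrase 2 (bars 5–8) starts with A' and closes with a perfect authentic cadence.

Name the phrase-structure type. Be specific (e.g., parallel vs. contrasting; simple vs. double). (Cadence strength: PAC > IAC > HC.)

Phrase 1 ends with a half cadence (weaker) and phrase 2 with a perfect authentic cadence (stronger): antecedent + consequent = a period.
The two phrases open with the same material (A / A'), so the period is parallel.

parallel period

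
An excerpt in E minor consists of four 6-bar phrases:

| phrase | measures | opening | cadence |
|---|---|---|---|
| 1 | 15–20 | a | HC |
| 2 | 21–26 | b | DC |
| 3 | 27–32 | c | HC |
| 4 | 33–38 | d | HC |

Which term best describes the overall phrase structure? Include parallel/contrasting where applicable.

Phrase 4 ends with a half cadence, no stronger than phrase 2's deceptive cadence, so the four phrases do not form a double period; nor do phrases 3–4 duplicate 1–2, so it is not a repeated period. With no phrase reaching a conclusive cadence, the passage is a phrase group.

phrase group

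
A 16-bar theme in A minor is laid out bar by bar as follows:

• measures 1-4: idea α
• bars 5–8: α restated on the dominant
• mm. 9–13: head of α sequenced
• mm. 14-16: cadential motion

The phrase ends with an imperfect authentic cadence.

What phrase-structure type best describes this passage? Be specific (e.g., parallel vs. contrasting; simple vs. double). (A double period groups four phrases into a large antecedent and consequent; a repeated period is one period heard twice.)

sentence

Basic idea (mm. 1–4) + its repetition (mm. 5–8) form the presentation; fragmentation and cadence (mm. 9–16) form the continuation — the 16-bar whole is a sentence.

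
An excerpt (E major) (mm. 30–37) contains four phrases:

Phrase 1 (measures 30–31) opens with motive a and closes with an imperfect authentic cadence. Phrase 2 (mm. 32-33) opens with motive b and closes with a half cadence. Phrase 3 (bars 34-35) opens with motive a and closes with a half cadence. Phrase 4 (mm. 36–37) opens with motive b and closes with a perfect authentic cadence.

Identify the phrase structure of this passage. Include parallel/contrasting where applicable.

parallel double period

Four phrases in two halves: the first half (mm. 30–33) ends with a half cadence, the second (bars 34–37) with a perfect authentic cadence — a large antecedent–consequent pair, i.e. a double period.
Phrase 3 begins with the same material as phrase 1, making it parallel.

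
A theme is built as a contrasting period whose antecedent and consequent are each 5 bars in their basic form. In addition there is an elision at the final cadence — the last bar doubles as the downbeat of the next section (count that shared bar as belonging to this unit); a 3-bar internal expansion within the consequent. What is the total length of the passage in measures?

Basic contrasting period: 5 + 5 = 10 bars.
10 (basic form) + 3 (internal expansion) = 13.
The elision shares a bar with the next section but does not change this unit's count.

13 measures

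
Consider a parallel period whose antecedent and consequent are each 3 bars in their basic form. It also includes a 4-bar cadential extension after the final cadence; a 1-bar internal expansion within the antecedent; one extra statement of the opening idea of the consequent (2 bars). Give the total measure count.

Basic parallel period: 3 + 3 = 6 bars.
6 (basic form) + 4 (cadential extension) + 1 (internal expansion) + 2 (extra statement) = 13.

13 measures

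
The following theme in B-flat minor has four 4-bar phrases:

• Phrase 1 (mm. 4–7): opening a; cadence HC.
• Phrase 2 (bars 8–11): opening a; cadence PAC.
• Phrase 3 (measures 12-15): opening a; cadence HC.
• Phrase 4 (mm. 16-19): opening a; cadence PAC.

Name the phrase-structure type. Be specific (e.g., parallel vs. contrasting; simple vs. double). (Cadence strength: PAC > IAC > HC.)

The cadence pattern HC–PAC–HC–PAC is weak–strong twice, and phrases 3–4 restate phrases 1–2: a period heard twice, not a double period (which would end weakly at phrase 2).

repeated period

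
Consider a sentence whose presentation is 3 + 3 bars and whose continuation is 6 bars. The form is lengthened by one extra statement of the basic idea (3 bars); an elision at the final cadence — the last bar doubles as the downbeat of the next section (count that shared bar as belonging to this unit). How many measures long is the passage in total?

Basic sentence: 3 + 3 + 6 = 12 bars.
12 (basic form) + 3 (extra statement) = 15.
The elision shares a bar with the next section but does not change this unit's count.

15 measures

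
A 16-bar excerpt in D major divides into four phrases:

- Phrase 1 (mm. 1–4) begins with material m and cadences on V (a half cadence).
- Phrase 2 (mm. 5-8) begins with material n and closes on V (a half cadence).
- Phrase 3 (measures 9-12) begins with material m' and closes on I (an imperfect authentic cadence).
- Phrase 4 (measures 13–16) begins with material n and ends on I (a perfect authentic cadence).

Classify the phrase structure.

parallel double period

Four phrases in two halves: the first half (measures 1–8) ends with a half cadence, the second (mm. 9-16) with a perfect authentic cadence — a large antecedent–consequent pair, i.e. a double period.
Phrase 3 begins with the same material as phrase 1, making it parallel.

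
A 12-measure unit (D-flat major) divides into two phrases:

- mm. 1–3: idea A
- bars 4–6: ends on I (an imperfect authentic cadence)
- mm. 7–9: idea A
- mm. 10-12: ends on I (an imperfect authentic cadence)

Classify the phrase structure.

Both phrases have the same opening (A) and the same cadence (imperfect authentic cadence): the second is a restatement, not a consequent, so this is a repeated phrase rather than a period.

repeated phrase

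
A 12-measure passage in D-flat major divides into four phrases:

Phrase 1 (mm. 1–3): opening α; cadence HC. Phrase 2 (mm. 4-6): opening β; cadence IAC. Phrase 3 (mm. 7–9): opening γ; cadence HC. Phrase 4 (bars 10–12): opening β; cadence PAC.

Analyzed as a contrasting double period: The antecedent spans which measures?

measures 1–6

In a double period the four phrases pair into a large antecedent (phrases 1–2, ending imperfect authentic cadence) and a large consequent (phrases 3–4, ending perfect authentic cadence). The antecedent spans mm. 1–6.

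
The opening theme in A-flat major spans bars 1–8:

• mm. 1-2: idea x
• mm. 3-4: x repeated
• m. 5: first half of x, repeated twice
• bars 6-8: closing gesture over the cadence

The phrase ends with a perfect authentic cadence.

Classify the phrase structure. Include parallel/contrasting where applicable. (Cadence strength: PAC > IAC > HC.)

sentence

Basic idea (bars 1-2) + its repetition (mm. 3–4) form the presentation; fragmentation and cadence (mm. 5–8) form the continuation — the 8-bar whole is a sentence.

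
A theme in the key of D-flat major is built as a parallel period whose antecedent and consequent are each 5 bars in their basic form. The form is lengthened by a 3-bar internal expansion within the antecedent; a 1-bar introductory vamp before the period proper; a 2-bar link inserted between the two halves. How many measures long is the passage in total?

16 measures

Basic parallel period: 5 + 5 = 10 bars.
10 (basic form) + 3 (internal expansion) + 1 (introduction) + 2 (link) = 16.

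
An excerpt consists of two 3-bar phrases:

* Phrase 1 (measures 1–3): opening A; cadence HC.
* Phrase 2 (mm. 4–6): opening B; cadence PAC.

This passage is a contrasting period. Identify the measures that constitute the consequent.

measures 4–6

The antecedent is the phrase ending with the weaker cadence (half cadence, phrase 1) and the consequent the one ending more conclusively (perfect authentic cadence, phrase 2); the consequent is bars 4-6.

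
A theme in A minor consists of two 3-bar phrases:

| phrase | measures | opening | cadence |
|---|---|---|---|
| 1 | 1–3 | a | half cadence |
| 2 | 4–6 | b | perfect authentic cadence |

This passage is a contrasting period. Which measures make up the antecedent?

measures 1–3

The antecedent is the phrase ending with the weaker cadence (half cadence, phrase 1) and the consequent the one ending more conclusively (perfect authentic cadence, phrase 2); the antecedent is mm. 1–3.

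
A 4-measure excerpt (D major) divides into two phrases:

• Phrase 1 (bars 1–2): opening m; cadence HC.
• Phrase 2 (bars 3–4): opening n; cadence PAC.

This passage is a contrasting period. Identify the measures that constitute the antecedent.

The antecedent is the phrase ending with the weaker cadence (half cadence, phrase 1) and the consequent the one ending more conclusively (perfect authentic cadence, phrase 2); the antecedent is measures 1–2.

measures 1–2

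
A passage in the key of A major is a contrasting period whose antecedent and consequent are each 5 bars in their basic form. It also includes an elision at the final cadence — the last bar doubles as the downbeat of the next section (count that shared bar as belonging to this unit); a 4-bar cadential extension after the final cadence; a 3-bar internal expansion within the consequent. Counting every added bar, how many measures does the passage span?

17 measures

Basic contrasting period: 5 + 5 = 10 bars.
10 (basic form) + 4 (cadential extension) + 3 (internal expansion) = 17.
The elision shares a bar with the next section but does not change this unit's count.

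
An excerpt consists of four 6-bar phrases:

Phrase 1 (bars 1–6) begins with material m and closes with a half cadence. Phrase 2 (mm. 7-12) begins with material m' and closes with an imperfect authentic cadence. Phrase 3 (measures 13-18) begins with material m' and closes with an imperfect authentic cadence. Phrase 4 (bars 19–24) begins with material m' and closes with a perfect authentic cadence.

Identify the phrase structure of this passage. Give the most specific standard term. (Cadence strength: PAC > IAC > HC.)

Four phrases in two halves: the first half (measures 1–12) ends with an imperfect authentic cadence, the second (mm. 13–24) with a perfect authentic cadence — a large antecedent–consequent pair, i.e. a double period.
Phrase 3 begins with the same material as phrase 1, making it parallel.

parallel double period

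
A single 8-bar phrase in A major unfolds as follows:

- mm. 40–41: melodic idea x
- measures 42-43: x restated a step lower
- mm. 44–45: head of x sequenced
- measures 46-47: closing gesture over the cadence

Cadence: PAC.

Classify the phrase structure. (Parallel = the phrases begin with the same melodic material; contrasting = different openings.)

sentence

Basic idea (mm. 40–41) + its repetition (bars 42–43) form the presentation; fragmentation and cadence (mm. 44–47) form the continuation — the 8-bar whole is a sentence.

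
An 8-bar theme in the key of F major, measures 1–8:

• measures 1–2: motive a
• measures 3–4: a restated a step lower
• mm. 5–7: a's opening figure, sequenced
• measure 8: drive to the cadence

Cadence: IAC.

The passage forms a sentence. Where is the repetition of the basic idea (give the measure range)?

measures 3–4

The presentation of a sentence is the basic idea (measures 1-2) plus its repetition (measures 3–4); the repetition of the basic idea is therefore mm. 3–4.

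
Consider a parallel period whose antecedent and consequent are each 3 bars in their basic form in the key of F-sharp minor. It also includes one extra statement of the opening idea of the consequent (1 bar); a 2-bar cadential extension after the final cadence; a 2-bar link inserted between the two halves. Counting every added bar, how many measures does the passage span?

Basic parallel period: 3 + 3 = 6 bars.
6 (basic form) + 1 (extra statement) + 2 (cadential extension) + 2 (link) = 11.

11 measures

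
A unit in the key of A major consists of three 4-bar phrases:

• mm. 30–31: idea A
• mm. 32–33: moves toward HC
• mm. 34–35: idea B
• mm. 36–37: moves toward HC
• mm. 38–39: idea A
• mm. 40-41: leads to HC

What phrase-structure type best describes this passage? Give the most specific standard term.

phrase group

The final phrase closes with a half cadence, which is not stronger than the preceding half cadence; the 3 phrases lack an overall antecedent–consequent design and so form a phrase group.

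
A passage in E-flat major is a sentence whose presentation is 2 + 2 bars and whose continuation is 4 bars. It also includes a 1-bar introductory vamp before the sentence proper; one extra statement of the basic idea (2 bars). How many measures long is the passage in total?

Basic sentence: 2 + 2 + 4 = 8 bars.
8 (basic form) + 1 (introduction) + 2 (extra statement) = 11.

11 measures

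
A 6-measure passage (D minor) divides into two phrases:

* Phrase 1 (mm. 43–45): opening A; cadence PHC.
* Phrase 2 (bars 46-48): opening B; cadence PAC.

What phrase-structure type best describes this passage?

contrasting period

Phrase 1 ends with a Phrygian half cadence (weaker) and phrase 2 with a perfect authentic cadence (stronger): antecedent + consequent = a period.
The two phrases open with different material (A / B), so the period is contrasting.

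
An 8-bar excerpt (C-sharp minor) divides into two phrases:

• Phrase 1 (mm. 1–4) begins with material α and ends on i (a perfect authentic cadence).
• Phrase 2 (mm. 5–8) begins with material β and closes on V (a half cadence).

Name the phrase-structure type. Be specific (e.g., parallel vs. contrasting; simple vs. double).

phrase group

The second phrase closes with a half cadence, which is not stronger than the first phrase's perfect authentic cadence; without a weak→strong cadential pair there is no antecedent–consequent relationship, so this is a phrase group rather than a period.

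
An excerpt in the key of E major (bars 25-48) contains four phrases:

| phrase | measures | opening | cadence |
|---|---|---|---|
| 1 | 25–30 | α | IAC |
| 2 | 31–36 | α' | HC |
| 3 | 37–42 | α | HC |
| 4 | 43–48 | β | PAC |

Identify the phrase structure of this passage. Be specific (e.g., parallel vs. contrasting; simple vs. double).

parallel double period

Four phrases in two halves: the first half (bars 25–36) ends with a half cadence, the second (mm. 37–48) with a perfect authentic cadence — a large antecedent–consequent pair, i.e. a double period.
Phrase 3 begins with the same material as phrase 1, making it parallel.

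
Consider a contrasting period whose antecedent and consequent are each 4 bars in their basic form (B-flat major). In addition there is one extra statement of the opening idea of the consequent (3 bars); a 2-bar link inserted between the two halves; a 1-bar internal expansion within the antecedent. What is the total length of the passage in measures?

Basic contrasting period: 4 + 4 = 8 bars.
8 (basic form) + 3 (extra statement) + 2 (link) + 1 (internal expansion) = 14.

14 measures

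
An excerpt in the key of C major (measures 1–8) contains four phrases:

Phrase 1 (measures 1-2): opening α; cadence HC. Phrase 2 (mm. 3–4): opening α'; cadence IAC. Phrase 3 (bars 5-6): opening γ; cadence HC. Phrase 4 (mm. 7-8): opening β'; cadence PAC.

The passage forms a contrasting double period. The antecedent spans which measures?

measures 1–4

In a double period the four phrases pair into a large antecedent (phrases 1–2, ending imperfect authentic cadence) and a large consequent (phrases 3–4, ending perfect authentic cadence). The antecedent spans bars 1–4.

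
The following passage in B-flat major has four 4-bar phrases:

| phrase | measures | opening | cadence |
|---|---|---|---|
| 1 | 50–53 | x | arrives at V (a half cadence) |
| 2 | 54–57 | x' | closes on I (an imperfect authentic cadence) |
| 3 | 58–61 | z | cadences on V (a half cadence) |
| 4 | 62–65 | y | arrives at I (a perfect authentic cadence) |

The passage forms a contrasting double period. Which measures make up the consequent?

measures 58–65

In a double period the four phrases pair into a large antecedent (phrases 1–2, ending imperfect authentic cadence) and a large consequent (phrases 3–4, ending perfect authentic cadence). The consequent spans measures 58-65.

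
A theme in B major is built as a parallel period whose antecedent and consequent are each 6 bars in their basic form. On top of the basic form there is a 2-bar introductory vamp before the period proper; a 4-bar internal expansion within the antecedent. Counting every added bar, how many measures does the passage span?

Basic parallel period: 6 + 6 = 12 bars.
12 (basic form) + 2 (introduction) + 4 (internal expansion) = 18.

18 measures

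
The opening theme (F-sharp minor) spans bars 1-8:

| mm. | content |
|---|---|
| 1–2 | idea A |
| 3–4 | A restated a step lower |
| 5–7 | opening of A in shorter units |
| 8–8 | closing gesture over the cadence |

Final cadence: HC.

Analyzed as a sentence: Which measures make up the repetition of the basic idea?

The presentation of a sentence is the basic idea (mm. 1-2) plus its repetition (mm. 3–4); the repetition of the basic idea is therefore measures 3–4.

measures 3–4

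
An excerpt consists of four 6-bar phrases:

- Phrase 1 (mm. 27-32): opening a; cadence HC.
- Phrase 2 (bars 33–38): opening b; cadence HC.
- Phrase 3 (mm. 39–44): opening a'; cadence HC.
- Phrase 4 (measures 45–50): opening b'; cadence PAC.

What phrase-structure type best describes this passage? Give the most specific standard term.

parallel double period

Four phrases in two halves: the first half (mm. 27–38) ends with a half cadence, the second (mm. 39–50) with a perfect authentic cadence — a large antecedent–consequent pair, i.e. a double period.
Phrase 3 begins with the same material as phrase 1, making it parallel.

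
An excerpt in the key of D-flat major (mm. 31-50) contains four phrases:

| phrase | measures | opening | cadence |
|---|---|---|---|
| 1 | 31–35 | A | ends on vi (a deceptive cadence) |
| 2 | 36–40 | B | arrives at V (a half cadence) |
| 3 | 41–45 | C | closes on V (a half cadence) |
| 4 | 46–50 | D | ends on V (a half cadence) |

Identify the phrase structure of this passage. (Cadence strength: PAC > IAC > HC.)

phrase group

Phrase 4 ends with a half cadence, no stronger than phrase 2's half cadence, so the four phrases do not form a double period; nor do phrases 3–4 duplicate 1–2, so it is not a repeated period. With no phrase reaching a conclusive cadence, the passage is a phrase group.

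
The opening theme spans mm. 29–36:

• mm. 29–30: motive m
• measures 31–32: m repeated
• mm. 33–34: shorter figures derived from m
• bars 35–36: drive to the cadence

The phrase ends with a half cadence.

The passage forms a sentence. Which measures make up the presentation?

The presentation of a sentence is the basic idea (bars 29–30) plus its repetition (bars 31–32); the presentation is therefore mm. 29–32.

measures 29–32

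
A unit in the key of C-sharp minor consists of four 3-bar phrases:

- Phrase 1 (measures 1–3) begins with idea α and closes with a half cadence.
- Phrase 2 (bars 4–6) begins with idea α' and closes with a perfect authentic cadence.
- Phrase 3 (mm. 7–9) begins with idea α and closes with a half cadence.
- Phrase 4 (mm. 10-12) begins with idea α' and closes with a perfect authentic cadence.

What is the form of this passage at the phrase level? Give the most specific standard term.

repeated period

The cadence pattern HC–PAC–HC–PAC is weak–strong twice, and phrases 3–4 restate phrases 1–2: a period heard twice, not a double period (which would end weakly at phrase 2).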